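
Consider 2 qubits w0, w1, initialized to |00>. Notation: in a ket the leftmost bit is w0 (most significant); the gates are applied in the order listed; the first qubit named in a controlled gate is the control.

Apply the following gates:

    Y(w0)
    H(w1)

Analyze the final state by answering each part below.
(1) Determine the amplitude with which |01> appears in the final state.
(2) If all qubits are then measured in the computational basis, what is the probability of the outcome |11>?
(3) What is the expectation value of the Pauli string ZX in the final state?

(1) |01> carries amplitude 0 in the final state.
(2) Outcome |11> occurs with probability 1/2.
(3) In the final state, ZX has expectation -1.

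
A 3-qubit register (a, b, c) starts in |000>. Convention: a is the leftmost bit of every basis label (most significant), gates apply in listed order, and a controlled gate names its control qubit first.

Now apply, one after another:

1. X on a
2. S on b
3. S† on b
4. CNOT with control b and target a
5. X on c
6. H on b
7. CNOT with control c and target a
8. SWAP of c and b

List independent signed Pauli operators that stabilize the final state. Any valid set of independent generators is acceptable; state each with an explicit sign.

One valid set of independent stabilizer generators is +IIX, +ZII, -IZI (any independent generating set of the same group is equally correct). Key observation: steps 2-3 multiply out to the identity, so the circuit reduces to the remaining gates.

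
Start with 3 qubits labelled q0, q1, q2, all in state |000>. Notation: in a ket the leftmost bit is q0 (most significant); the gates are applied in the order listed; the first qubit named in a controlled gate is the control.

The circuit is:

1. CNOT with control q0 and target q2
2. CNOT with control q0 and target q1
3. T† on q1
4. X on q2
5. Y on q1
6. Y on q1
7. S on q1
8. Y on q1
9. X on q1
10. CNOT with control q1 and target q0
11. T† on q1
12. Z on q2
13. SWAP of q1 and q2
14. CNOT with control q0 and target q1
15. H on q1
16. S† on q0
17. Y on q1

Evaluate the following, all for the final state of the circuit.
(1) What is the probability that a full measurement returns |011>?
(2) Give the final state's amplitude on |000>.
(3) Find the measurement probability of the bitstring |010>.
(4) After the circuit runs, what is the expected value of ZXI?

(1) A full measurement returns |011> with probability 0.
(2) The final state's coefficient on |000> equals sqrt(2)/2.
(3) Outcome |010> occurs with probability 1/2.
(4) In the final state, ZXI has expectation 1.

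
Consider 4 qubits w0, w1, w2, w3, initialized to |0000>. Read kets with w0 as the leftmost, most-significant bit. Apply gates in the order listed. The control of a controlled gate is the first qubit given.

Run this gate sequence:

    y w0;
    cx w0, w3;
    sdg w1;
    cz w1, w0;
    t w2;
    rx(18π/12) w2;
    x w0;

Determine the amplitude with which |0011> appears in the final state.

The amplitude on |0011> is sqrt(2)/2.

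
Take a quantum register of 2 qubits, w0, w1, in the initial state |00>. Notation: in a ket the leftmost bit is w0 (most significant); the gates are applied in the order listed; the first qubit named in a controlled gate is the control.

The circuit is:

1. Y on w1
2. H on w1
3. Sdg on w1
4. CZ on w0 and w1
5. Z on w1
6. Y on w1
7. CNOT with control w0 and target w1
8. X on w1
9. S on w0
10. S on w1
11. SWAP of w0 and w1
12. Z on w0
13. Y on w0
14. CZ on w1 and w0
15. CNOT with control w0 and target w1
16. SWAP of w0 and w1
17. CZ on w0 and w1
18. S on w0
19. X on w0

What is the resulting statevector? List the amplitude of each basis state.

After the circuit, the state carries amplitude 0 on |00>, -sqrt(2)/2 on |01>, sqrt(2)*I/2 on |10>, 0 on |11>.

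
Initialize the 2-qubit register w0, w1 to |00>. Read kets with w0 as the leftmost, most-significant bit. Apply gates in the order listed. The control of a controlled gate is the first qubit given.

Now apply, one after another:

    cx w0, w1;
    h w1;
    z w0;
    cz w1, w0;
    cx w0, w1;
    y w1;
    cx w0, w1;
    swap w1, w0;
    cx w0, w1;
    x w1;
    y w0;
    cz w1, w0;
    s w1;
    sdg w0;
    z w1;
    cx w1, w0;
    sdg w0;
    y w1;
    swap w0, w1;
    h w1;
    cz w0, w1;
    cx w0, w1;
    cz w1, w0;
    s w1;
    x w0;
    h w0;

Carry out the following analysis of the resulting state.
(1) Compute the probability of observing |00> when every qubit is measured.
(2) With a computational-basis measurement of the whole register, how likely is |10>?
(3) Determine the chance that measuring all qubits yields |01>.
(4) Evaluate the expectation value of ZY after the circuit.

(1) The probability of measuring |00> is 1/2.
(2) The probability of measuring |10> is 0.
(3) The probability of measuring |01> is 1/2.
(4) The observable ZY averages to 1.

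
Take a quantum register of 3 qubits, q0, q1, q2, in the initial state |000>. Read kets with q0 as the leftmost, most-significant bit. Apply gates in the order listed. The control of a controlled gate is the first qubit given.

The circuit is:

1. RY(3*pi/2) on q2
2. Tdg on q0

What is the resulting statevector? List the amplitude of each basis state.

The resulting statevector has amplitude -sqrt(2)/2 on |000>, sqrt(2)/2 on |001>, and 0 on every other basis state.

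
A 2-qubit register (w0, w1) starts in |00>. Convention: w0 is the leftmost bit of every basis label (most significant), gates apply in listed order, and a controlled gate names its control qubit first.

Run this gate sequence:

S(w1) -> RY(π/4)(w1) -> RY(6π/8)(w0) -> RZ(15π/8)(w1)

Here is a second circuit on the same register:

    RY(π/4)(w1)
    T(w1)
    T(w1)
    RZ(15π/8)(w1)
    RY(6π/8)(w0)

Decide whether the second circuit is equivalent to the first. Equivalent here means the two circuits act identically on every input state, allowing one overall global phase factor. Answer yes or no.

No: there is an input state on which the two circuits produce genuinely different outputs (not merely differing by a phase).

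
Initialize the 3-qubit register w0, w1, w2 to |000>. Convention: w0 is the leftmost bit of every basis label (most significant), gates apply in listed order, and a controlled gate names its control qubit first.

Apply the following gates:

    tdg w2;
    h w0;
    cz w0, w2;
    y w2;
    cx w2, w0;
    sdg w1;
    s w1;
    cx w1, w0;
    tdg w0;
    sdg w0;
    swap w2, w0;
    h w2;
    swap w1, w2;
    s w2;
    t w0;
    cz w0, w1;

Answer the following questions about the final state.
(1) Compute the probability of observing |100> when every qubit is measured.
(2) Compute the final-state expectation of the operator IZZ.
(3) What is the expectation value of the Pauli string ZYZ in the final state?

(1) Outcome |100> occurs with probability 1/2 - sqrt(2)/4.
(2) The observable IZZ averages to -sqrt(2)/2.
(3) In the final state, ZYZ has expectation sqrt(2)/2.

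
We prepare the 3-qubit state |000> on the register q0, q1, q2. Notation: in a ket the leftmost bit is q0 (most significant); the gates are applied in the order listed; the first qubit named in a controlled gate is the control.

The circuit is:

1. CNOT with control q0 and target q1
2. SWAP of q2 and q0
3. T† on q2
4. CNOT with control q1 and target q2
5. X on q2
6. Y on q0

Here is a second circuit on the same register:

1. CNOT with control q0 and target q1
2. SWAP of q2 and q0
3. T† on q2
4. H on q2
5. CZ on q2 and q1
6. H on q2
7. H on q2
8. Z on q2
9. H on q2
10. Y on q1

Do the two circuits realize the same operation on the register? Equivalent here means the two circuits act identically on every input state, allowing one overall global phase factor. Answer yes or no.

No: there is an input state on which the two circuits produce genuinely different outputs (not merely differing by a phase).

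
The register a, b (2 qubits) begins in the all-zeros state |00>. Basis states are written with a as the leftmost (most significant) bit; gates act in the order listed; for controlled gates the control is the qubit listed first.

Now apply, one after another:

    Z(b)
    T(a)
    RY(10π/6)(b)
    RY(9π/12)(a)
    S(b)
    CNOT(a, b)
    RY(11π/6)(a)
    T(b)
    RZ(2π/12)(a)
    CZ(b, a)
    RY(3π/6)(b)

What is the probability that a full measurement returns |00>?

Outcome |00> occurs with probability -sqrt(6)/16 - 3*sqrt(2)/32 + sqrt(3)/16 + 3/16.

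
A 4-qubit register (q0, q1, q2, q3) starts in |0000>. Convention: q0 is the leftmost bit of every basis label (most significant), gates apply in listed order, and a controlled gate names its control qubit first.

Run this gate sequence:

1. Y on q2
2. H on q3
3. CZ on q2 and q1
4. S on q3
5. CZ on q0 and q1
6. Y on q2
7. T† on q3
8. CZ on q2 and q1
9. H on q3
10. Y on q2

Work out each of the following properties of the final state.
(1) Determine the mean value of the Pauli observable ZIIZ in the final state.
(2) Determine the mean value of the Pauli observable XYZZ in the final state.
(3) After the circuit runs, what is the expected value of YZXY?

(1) The expectation value of ZIIZ is sqrt(2)/2.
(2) The observable XYZZ averages to 0.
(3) The expectation value of YZXY is 0.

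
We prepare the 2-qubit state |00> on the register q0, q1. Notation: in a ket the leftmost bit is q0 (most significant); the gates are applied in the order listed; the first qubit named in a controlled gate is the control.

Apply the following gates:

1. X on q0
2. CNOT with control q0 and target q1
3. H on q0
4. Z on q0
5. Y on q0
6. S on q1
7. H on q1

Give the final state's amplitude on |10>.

The amplitude on |10> is -1/2.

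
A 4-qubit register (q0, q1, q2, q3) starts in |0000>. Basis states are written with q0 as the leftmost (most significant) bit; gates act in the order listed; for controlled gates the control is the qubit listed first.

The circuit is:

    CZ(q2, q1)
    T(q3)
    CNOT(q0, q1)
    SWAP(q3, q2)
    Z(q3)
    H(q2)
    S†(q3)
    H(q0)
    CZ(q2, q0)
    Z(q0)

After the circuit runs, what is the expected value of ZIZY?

The expectation value of ZIZY is 0.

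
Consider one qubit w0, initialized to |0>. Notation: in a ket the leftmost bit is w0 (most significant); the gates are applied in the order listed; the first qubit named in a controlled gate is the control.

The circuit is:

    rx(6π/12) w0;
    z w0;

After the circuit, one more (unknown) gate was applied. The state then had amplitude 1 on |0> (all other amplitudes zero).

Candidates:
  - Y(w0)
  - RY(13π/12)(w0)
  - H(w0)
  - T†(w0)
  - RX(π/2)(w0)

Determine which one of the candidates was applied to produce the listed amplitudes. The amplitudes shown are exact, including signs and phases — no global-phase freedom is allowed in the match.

It was RX(π/2)(w0) that produced the state shown.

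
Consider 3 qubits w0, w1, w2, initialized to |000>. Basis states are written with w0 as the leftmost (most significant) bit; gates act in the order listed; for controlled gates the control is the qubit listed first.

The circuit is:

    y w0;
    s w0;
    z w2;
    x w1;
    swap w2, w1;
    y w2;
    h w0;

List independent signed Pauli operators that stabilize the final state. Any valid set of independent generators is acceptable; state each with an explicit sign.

The final state is stabilized by the group generated by -XII, +IZI, +IIZ; other independent generating sets are equally valid.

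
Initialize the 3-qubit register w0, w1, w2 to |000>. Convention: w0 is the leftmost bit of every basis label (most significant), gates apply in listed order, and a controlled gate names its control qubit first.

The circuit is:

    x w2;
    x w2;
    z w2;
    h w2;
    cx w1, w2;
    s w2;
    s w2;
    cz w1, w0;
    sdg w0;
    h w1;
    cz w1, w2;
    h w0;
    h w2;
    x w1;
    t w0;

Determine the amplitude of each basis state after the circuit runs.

The final amplitudes are 1/2 on |000>, 0 on |001>, 0 on |010>, 1/2 on |011>, exp(I*pi/4)/2 on |100>, 0 on |101>, 0 on |110>, exp(I*pi/4)/2 on |111>.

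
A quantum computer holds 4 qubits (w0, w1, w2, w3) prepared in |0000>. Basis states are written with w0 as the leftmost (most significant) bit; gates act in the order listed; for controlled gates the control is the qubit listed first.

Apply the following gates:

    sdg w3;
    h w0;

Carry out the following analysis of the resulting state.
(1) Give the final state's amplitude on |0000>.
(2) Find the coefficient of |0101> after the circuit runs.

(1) |0000> carries amplitude sqrt(2)/2 in the final state.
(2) The amplitude on |0101> is 0.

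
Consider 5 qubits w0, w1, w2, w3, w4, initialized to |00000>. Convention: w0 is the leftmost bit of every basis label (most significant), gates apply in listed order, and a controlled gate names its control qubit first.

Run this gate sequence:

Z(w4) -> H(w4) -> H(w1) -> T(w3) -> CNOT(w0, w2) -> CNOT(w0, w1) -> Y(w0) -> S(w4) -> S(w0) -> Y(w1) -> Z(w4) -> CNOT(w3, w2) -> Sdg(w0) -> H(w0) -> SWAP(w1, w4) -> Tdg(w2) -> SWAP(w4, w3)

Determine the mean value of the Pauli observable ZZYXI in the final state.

In the final state, ZZYXI has expectation 0.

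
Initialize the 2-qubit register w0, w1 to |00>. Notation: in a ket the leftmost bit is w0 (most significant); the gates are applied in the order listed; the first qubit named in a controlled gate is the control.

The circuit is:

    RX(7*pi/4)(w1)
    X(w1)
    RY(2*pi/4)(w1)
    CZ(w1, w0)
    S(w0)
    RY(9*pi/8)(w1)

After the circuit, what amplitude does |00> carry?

The amplitude on |00> is -sqrt(2)*sqrt(sqrt(2)/4 + 1/2)*cos(7*pi/16)/2 + sqrt(2)*sqrt(sqrt(2)/4 + 1/2)*sin(7*pi/16)/2 + sqrt(2)*I*sqrt(1/2 - sqrt(2)/4)*cos(7*pi/16)/2 + sqrt(2)*I*sqrt(1/2 - sqrt(2)/4)*sin(7*pi/16)/2.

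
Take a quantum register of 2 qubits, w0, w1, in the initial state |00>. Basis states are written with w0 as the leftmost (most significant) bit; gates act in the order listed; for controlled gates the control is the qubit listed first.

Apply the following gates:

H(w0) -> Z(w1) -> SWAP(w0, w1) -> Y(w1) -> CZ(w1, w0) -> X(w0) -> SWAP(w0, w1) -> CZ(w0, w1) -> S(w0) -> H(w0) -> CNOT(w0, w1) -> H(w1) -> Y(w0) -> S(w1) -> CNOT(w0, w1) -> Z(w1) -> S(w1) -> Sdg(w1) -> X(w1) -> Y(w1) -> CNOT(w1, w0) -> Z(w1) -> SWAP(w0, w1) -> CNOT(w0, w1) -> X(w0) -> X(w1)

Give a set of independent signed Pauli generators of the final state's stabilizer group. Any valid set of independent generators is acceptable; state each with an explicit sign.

The stabilizer group can be generated by +YI, -IX, among other valid generating sets. Key observation: gates 17-18 undo each other exactly, leaving only the rest of the circuit to track.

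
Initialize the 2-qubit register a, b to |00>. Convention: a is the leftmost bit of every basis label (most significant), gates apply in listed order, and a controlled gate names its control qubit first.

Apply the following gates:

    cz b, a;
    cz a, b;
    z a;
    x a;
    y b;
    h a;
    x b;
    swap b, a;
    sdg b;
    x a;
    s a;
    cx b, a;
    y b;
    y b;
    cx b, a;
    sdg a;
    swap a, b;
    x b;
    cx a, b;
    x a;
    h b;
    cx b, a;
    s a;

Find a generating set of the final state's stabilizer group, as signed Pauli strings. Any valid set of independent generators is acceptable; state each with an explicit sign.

The stabilizer group can be generated by +XI, -IY, among other valid generating sets. Key observation: the block from step 11 through step 16 cancels to the identity and can be dropped.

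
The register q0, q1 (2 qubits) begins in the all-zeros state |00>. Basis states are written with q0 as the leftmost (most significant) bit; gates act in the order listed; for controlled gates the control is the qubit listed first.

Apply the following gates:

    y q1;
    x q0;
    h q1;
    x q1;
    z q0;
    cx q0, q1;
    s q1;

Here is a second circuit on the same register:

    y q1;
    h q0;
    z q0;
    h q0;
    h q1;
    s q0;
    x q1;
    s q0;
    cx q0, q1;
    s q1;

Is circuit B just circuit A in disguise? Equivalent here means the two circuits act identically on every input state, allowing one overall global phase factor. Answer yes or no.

Yes — the two circuits implement the same unitary up to a global phase.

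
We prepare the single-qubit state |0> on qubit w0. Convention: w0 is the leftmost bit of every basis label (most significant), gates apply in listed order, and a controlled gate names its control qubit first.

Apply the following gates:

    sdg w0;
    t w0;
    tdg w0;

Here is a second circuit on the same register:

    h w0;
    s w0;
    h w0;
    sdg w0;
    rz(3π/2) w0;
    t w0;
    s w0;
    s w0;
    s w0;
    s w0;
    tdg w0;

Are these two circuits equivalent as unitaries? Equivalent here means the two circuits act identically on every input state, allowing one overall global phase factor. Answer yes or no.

No — the two circuits implement different unitaries, even allowing a global phase.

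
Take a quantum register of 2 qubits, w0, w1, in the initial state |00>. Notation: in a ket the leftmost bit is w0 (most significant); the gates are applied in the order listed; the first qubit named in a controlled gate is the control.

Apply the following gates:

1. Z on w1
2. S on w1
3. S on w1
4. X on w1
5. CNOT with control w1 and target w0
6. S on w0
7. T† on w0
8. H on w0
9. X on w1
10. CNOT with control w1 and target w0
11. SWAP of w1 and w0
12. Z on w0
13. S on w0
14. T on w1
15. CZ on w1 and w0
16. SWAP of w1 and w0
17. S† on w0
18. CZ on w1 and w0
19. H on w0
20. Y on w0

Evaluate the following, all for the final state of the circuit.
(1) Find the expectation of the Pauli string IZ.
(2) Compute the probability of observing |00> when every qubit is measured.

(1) The expectation value of IZ is 1.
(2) The probability of measuring |00> is sqrt(2)/4 + 1/2.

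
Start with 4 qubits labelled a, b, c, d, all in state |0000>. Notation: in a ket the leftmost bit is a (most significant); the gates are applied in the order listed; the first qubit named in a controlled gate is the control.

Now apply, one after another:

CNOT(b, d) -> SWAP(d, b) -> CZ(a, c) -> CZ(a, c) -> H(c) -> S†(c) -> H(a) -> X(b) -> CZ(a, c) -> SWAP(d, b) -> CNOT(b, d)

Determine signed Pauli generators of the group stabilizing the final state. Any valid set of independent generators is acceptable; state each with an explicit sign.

One valid set of independent stabilizer generators is +XIZI, -ZIYI, +IZII, -IIIZ (any independent generating set of the same group is equally correct).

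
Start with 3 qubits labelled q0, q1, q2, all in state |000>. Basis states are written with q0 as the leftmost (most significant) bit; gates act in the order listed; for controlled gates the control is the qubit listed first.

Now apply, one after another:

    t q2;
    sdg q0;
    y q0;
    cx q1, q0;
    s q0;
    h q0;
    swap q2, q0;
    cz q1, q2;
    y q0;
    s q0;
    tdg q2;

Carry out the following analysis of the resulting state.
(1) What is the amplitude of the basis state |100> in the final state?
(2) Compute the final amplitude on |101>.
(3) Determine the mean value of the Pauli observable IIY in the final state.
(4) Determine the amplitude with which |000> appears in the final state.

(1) The final state's coefficient on |100> equals sqrt(2)/2.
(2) The final state's coefficient on |101> equals sqrt(2)*exp(3*I*pi/4)/2.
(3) The expectation value of IIY is sqrt(2)/2.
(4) |000> carries amplitude 0 in the final state.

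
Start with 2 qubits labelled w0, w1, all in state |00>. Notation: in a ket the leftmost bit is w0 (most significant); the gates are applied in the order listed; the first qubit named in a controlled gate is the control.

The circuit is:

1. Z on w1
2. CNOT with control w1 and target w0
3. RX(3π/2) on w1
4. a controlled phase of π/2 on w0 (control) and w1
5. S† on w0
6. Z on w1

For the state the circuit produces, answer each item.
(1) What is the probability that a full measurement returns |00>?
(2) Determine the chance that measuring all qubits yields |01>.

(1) The probability of measuring |00> is 1/2.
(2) A full measurement returns |01> with probability 1/2.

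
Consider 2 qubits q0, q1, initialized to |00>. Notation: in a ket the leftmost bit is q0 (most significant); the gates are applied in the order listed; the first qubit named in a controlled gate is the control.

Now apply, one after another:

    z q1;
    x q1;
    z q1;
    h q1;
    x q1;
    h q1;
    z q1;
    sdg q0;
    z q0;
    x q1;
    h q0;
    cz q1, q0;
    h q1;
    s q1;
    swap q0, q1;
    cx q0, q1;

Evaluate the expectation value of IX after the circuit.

The observable IX averages to 1. Key observation: the block from step 4 through step 7 cancels to the identity and can be dropped.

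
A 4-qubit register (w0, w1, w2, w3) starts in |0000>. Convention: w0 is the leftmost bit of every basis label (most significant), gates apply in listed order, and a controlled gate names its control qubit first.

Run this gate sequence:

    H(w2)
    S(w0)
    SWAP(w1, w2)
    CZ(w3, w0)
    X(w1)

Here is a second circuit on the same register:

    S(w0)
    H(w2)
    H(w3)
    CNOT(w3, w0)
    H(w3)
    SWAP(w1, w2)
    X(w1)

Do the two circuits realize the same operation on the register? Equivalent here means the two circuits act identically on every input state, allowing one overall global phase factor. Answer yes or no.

No — the two circuits implement different unitaries, even allowing a global phase.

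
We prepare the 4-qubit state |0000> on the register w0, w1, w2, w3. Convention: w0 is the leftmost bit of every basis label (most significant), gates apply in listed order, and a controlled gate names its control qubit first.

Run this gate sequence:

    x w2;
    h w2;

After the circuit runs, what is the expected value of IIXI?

In the final state, IIXI has expectation -1.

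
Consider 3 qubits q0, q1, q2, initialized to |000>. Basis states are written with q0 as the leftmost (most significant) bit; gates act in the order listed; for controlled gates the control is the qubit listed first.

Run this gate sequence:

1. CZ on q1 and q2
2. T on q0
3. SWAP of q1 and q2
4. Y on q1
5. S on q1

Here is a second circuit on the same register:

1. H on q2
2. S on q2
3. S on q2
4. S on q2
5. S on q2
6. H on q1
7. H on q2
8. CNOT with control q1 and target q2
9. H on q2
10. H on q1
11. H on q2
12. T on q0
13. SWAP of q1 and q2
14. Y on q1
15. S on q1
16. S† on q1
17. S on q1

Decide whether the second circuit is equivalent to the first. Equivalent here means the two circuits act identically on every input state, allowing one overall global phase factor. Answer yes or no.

No — the two circuits implement different unitaries, even allowing a global phase.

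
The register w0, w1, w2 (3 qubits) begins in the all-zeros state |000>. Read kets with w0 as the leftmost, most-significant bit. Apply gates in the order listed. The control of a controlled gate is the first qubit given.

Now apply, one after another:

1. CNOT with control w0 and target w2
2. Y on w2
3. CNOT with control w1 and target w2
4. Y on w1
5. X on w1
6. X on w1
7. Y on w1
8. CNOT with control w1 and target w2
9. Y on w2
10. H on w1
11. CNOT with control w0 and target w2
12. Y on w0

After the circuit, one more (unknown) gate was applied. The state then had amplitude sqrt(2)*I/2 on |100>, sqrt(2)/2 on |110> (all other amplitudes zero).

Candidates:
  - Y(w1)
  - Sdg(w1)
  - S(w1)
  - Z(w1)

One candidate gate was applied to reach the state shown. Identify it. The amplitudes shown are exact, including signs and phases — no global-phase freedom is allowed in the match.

The unique candidate consistent with the amplitudes is Sdg(w1). Key observation: steps 2-9 multiply out to the identity, so the circuit reduces to the remaining gates.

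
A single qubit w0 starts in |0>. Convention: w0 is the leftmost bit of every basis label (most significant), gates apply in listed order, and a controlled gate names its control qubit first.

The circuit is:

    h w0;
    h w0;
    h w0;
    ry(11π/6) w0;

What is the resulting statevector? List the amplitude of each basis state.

The resulting statevector has amplitude -sqrt(3)/2 on |0>, -1/2 on |1>. Key observation: the block from step 2 through step 3 cancels to the identity and can be dropped.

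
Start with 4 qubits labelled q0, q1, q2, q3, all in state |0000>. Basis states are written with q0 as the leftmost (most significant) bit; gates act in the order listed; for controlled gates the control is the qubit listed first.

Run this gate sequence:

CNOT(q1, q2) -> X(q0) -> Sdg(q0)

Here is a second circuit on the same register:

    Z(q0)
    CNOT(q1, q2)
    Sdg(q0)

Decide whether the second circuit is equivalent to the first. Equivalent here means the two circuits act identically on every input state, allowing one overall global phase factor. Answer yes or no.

No: there is an input state on which the two circuits produce genuinely different outputs (not merely differing by a phase).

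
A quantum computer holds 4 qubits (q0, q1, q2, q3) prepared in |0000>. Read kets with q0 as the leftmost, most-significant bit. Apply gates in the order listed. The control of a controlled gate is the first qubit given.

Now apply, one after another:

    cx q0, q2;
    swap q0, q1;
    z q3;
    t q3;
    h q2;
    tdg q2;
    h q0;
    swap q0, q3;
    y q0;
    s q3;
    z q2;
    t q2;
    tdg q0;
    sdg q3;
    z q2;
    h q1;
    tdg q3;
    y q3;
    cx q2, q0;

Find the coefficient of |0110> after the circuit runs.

|0110> carries amplitude -sqrt(2)*I/4 in the final state.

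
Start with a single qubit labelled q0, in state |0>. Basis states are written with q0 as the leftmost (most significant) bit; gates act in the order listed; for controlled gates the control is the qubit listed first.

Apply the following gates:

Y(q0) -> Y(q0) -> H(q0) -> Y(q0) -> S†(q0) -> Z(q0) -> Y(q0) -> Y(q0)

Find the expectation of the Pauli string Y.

The expectation value of Y is -1.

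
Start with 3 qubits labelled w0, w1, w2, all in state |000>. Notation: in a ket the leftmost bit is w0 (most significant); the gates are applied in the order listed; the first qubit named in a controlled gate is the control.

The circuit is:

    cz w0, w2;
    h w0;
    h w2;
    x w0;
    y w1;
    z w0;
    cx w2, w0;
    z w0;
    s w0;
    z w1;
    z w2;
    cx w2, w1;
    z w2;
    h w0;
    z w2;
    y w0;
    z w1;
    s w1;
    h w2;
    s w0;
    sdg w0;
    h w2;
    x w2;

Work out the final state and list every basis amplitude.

The final amplitudes are sqrt(2)*(-1 + I)/4 on |000>, 0 on |001>, 0 on |010>, sqrt(2)*(1 + I)/4 on |011>, sqrt(2)*(1 + I)/4 on |100>, 0 on |101>, 0 on |110>, sqrt(2)*(1 - I)/4 on |111>.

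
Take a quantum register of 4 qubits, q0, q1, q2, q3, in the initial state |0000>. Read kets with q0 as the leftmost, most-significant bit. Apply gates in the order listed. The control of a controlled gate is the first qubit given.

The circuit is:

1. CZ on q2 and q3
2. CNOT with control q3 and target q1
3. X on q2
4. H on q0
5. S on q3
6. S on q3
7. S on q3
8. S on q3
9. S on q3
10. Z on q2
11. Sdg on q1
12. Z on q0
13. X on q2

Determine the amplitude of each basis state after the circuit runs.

After the circuit, the state carries amplitude -sqrt(2)/2 on |0000>, sqrt(2)/2 on |1000>, and 0 on every other basis state. Key observation: the block from step 6 through step 9 cancels to the identity and can be dropped.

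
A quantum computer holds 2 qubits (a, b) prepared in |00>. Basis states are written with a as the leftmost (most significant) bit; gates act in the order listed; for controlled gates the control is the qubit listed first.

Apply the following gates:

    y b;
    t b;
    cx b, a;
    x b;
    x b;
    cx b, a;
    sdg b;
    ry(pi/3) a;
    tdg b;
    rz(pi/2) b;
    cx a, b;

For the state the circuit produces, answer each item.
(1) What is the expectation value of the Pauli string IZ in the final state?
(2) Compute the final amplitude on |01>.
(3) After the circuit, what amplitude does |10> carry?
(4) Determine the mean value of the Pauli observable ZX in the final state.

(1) The expectation value of IZ is -1/2. Key observation: the block from step 3 through step 6 cancels to the identity and can be dropped.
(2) The final state's coefficient on |01> equals sqrt(3)*exp(I*pi/4)/2.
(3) |10> carries amplitude exp(I*pi/4)/2 in the final state.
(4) The expectation value of ZX is 0.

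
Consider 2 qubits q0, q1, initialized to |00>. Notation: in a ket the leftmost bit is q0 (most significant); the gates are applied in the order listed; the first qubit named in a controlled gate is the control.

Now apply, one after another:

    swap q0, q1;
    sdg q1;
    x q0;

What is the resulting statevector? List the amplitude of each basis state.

The resulting statevector has amplitude 1 on |10>, and 0 on every other basis state.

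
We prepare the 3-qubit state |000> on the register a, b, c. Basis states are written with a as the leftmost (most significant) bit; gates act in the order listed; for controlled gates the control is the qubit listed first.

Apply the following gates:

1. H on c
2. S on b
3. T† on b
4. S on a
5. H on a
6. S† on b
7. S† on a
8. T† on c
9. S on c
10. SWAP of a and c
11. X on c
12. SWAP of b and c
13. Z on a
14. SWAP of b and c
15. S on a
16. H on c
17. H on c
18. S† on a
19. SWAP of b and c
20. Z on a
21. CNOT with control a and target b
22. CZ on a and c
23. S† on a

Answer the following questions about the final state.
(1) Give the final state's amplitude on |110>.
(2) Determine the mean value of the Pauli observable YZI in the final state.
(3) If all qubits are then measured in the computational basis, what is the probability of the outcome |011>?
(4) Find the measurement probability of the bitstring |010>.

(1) The final state's coefficient on |110> equals -exp(I*pi/4)/2. Key observation: steps 13-20 multiply out to the identity, so the circuit reduces to the remaining gates.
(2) The expectation value of YZI is sqrt(2)/2.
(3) The probability of measuring |011> is 0.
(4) The probability of measuring |010> is 1/4.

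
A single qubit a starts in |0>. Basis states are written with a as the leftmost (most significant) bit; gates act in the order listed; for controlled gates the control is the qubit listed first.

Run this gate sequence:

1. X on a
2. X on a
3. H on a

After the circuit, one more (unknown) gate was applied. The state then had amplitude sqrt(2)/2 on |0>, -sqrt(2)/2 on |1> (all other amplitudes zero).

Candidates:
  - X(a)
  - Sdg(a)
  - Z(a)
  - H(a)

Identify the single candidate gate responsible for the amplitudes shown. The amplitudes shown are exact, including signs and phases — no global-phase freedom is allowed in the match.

It was Z(a) that produced the state shown.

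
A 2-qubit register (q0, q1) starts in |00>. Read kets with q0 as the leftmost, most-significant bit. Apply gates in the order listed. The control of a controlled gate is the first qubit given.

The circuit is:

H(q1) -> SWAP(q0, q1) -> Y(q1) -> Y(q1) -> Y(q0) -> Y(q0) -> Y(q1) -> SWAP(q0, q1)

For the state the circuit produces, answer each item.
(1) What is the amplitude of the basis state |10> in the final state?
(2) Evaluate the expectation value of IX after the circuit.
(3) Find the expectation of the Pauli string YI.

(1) The final state's coefficient on |10> equals sqrt(2)*I/2. Key observation: the block from step 4 through step 7 cancels to the identity and can be dropped.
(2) In the final state, IX has expectation 1.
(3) The expectation value of YI is 0.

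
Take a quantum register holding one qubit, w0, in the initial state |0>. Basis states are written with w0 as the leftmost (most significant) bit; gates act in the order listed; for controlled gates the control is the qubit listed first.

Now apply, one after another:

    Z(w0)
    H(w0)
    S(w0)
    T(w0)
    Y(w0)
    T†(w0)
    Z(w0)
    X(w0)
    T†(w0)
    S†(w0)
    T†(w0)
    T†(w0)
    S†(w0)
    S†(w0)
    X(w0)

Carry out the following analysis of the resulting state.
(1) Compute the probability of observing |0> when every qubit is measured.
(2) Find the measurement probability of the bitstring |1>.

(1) A full measurement returns |0> with probability 1/2.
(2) The probability of measuring |1> is 1/2.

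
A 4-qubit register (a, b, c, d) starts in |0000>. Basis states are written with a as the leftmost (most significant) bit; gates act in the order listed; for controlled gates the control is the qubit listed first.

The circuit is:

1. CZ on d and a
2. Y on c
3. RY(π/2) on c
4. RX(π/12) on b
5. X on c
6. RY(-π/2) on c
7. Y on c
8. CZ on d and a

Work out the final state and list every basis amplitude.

The final amplitudes are -sqrt(3*sqrt(2) + 6)/4 - sqrt(2 - sqrt(2))/4 on |0000>, -I*sqrt(6 - 3*sqrt(2))/4 + I*sqrt(sqrt(2) + 2)/4 on |0100>, and 0 on every other basis state.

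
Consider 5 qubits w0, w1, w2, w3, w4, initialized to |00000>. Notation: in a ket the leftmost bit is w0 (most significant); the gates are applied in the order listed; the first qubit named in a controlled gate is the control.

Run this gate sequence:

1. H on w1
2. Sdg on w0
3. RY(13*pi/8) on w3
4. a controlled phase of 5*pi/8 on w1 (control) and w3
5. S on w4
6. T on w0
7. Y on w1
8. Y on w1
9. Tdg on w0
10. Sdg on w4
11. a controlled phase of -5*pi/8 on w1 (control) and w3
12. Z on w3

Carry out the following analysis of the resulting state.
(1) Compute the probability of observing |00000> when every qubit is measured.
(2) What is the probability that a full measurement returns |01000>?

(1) Outcome |00000> occurs with probability sqrt(2 - sqrt(2))/8 + 1/4. Key observation: the block from step 4 through step 11 cancels to the identity and can be dropped.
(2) The probability of measuring |01000> is sqrt(2 - sqrt(2))/8 + 1/4.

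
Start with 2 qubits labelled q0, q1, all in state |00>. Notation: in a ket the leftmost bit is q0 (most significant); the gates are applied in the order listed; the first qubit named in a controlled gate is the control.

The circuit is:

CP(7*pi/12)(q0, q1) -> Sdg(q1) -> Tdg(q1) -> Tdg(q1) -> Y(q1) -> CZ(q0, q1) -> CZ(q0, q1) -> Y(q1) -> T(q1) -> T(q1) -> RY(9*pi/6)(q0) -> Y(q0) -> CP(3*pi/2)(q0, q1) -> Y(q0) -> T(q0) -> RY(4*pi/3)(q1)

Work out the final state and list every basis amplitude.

The resulting statevector has amplitude sqrt(2)/4 on |00>, -sqrt(6)/4 on |01>, -sqrt(2)*exp(I*pi/4)/4 on |10>, sqrt(6)*exp(I*pi/4)/4 on |11>. Key observation: gates 3-10 undo each other exactly, leaving only the rest of the circuit to track.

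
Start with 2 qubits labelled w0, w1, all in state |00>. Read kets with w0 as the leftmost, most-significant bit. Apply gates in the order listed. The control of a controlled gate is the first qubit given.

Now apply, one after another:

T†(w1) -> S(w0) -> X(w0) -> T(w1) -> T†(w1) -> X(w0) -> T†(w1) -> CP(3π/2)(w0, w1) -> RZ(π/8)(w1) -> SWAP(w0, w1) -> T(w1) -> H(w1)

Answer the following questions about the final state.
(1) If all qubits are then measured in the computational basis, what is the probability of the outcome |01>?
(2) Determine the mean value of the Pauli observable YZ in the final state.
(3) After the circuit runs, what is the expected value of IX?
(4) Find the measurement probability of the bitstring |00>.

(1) The probability of measuring |01> is 1/2. Key observation: steps 3-6 multiply out to the identity, so the circuit reduces to the remaining gates.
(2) The observable YZ averages to 0.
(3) The expectation value of IX is 1.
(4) Outcome |00> occurs with probability 1/2.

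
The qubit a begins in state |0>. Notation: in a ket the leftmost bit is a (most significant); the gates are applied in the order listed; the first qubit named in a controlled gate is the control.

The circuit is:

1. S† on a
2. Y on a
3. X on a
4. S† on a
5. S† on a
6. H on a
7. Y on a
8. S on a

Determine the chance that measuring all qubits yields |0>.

A full measurement returns |0> with probability 1/2.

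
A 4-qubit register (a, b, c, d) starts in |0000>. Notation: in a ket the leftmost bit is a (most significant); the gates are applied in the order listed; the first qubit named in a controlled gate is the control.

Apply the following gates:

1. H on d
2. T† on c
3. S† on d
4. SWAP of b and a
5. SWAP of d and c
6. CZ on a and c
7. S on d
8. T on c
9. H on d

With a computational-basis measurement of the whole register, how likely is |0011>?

A full measurement returns |0011> with probability 1/4.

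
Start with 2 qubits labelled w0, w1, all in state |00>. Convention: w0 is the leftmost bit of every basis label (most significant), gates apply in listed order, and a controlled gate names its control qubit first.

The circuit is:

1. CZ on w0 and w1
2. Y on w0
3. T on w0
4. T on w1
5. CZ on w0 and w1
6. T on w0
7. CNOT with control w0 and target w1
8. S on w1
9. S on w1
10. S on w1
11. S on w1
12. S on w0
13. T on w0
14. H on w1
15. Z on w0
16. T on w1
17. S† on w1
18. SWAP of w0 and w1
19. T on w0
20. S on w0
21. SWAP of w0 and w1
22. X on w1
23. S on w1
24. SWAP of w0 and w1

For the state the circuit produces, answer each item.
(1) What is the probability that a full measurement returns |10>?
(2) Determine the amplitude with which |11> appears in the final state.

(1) Outcome |10> occurs with probability 0. Key observation: steps 8-11 multiply out to the identity, so the circuit reduces to the remaining gates.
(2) The final state's coefficient on |11> equals -sqrt(2)*exp(I*pi/4)/2.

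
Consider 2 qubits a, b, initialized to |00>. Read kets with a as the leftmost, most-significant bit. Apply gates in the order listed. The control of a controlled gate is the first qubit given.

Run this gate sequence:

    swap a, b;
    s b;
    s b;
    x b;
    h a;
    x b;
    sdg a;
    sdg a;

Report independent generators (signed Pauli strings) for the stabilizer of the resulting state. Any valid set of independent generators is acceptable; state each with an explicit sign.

One valid set of independent stabilizer generators is -XI, +IZ (any independent generating set of the same group is equally correct).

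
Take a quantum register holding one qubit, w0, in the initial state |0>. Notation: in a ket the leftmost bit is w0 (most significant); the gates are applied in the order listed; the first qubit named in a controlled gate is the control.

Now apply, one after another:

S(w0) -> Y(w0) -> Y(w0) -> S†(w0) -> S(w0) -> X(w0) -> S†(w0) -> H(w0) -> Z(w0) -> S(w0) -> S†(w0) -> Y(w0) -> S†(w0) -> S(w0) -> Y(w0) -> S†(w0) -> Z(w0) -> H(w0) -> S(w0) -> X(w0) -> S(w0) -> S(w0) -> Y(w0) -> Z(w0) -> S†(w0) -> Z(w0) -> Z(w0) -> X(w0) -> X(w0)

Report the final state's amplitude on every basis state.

The final amplitudes are 1/2 + I/2 on |0>, -1/2 + I/2 on |1>. Key observation: steps 1-4 multiply out to the identity, so the circuit reduces to the remaining gates.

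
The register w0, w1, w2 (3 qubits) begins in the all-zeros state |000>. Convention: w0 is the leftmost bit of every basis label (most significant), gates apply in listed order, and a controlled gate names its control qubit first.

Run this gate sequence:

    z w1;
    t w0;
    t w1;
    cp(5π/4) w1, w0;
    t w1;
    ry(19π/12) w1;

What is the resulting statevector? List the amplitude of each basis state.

After the circuit, the state carries amplitude -sqrt(sqrt(2) + 2)/4 - sqrt(6 - 3*sqrt(2))/4 on |000>, -sqrt(2 - sqrt(2))/4 + sqrt(3*sqrt(2) + 6)/4 on |010>, and 0 on every other basis state.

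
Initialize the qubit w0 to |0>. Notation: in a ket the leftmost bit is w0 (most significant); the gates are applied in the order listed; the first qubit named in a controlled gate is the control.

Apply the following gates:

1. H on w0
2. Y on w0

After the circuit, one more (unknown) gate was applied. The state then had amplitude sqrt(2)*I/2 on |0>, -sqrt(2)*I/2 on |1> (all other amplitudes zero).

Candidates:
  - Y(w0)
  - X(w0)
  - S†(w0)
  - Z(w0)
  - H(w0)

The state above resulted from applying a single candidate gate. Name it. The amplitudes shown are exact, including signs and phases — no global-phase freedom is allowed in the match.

The unique candidate consistent with the amplitudes is X(w0).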